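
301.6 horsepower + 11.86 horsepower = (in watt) 2.337e+05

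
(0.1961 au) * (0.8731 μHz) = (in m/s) 2.561e+04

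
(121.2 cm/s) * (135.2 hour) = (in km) 589.9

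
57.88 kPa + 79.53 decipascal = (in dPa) 5.789e+05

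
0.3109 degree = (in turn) 0.0008636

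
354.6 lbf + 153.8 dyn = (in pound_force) 354.6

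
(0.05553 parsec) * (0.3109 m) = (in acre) 1.316e+11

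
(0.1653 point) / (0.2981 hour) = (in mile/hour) 1.216e-07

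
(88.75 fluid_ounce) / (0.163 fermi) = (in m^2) 1.61e+13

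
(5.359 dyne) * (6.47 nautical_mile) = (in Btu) 0.0006086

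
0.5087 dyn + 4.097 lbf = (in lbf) 4.097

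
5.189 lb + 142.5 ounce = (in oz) 225.5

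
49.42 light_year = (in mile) 2.905e+14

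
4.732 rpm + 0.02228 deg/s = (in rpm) 4.736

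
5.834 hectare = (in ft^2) 6.28e+05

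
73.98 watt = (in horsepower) 0.09921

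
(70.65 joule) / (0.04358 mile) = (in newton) 1.007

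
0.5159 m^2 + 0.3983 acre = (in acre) 0.3984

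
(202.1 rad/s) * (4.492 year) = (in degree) 1.64e+12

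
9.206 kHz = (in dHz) 9.206e+04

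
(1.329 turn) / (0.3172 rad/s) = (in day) 0.0003047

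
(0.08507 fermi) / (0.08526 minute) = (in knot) 3.233e-17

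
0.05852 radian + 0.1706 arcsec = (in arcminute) 201.2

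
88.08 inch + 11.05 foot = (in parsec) 1.817e-16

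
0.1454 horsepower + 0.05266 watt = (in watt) 108.5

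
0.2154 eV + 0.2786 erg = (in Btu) 2.641e-11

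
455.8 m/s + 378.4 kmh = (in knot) 1090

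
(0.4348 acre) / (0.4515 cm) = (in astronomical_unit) 2.605e-06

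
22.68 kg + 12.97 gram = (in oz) 800.5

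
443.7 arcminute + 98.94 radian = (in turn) 15.77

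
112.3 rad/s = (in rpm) 1072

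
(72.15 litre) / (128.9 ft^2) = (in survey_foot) 0.01977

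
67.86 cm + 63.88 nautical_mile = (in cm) 1.183e+07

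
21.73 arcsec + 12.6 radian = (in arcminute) 4.332e+04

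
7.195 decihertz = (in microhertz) 7.195e+05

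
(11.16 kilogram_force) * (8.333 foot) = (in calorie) 66.44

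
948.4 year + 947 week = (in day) 3.528e+05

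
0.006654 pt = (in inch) 9.242e-05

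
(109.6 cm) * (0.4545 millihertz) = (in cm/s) 0.04981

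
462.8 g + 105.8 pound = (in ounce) 1709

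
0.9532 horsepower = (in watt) 710.8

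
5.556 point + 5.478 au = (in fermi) 8.195e+26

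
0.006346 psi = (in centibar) 0.04375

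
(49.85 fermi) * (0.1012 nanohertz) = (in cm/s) 5.045e-22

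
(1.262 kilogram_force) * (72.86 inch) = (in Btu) 0.02171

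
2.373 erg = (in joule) 2.373e-07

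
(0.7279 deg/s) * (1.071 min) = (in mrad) 816.4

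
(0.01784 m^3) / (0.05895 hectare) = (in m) 3.026e-05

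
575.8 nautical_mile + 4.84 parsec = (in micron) 1.493e+23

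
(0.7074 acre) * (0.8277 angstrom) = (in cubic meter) 2.369e-07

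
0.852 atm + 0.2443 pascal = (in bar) 0.8633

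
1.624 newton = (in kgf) 0.1656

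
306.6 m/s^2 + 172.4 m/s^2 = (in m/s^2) 479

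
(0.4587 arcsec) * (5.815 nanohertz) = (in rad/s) 1.293e-14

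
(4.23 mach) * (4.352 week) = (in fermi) 3.791e+24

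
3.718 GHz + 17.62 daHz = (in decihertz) 3.718e+10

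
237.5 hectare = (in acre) 586.9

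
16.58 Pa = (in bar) 0.0001658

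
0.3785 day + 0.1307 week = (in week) 0.1848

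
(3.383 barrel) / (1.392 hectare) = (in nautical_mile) 2.086e-08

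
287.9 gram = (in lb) 0.6347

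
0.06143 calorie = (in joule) 0.257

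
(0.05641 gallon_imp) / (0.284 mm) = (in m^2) 0.903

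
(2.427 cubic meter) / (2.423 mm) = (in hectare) 0.1002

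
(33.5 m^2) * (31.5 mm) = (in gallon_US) 278.8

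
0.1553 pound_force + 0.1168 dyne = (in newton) 0.6908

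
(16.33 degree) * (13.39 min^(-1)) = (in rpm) 0.6074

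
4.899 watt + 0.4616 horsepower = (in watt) 349.1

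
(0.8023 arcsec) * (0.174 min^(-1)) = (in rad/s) 1.128e-08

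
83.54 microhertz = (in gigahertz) 8.354e-14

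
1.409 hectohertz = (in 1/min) 8454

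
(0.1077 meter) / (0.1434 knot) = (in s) 1.46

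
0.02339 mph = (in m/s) 0.01046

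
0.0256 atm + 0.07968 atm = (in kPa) 10.67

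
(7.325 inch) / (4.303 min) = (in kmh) 0.002594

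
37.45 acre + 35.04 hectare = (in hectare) 50.2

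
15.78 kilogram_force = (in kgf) 15.78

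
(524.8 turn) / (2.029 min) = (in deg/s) 1552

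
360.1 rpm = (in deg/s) 2161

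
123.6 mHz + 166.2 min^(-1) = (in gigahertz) 2.894e-09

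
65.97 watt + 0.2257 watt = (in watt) 66.2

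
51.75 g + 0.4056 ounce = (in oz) 2.231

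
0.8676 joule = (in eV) 5.415e+18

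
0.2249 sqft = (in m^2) 0.02089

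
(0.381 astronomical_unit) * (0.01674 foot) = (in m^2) 2.908e+08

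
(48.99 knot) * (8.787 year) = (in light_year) 7.382e-07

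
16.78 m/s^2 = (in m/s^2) 16.78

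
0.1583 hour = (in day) 0.006596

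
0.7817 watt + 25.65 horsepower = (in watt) 1.913e+04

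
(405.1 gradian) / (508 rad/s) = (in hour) 3.479e-06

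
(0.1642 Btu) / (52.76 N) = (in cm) 328.4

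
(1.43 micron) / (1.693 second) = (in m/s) 8.447e-07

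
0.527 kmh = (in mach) 0.0004299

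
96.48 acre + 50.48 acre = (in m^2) 5.947e+05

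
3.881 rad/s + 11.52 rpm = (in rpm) 48.58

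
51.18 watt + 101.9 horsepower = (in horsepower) 102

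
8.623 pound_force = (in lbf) 8.623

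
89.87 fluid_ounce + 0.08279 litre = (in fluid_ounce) 92.67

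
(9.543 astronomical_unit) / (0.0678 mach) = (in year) 1961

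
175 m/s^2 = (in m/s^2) 175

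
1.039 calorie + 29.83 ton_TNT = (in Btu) 1.183e+08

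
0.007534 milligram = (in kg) 7.534e-09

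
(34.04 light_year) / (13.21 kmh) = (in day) 1.016e+12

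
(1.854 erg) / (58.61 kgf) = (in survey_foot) 1.058e-09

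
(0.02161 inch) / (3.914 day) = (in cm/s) 1.623e-07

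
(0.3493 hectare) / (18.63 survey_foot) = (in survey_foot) 2018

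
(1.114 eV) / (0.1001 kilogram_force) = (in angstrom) 1.818e-09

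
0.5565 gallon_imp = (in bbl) 0.01591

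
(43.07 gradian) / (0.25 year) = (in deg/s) 4.917e-06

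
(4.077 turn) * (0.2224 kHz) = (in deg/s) 3.264e+05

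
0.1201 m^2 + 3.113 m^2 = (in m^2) 3.233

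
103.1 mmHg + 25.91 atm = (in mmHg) 1.979e+04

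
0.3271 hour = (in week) 0.001947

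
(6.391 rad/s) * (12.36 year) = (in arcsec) 5.138e+14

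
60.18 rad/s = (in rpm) 574.7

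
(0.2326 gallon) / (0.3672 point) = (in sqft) 73.16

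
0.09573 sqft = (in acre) 2.198e-06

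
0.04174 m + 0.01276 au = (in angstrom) 1.909e+19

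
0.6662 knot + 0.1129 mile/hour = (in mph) 0.8795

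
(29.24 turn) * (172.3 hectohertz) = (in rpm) 3.023e+07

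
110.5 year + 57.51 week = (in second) 3.52e+09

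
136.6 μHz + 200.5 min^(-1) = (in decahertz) 0.3342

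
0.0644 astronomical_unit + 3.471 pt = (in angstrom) 9.634e+19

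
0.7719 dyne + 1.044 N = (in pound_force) 0.2347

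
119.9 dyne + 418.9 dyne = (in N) 0.005388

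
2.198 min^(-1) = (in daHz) 0.003663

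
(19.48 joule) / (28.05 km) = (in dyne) 69.45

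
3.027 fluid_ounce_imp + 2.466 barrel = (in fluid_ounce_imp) 1.38e+04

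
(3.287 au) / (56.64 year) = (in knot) 535.1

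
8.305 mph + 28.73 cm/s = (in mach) 0.01175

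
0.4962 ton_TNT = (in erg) 2.076e+16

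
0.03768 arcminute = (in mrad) 0.01096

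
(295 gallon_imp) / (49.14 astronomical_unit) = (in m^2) 1.824e-13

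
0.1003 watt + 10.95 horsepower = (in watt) 8166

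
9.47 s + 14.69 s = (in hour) 0.006711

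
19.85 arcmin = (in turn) 0.000919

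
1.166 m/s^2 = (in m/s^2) 1.166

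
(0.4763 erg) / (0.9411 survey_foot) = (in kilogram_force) 1.693e-08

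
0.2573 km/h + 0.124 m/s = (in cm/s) 19.55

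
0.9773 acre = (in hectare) 0.3955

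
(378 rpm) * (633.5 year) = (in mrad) 7.908e+14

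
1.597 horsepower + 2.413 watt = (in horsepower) 1.6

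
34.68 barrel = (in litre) 5514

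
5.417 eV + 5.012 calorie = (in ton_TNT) 5.012e-09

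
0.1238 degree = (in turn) 0.0003439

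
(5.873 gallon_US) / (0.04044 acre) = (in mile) 8.441e-08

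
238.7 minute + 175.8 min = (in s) 2.487e+04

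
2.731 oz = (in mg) 7.742e+04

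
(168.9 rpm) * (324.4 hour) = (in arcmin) 7.101e+10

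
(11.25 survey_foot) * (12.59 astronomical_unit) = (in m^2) 6.458e+12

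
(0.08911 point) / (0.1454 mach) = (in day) 7.349e-12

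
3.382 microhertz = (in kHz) 3.382e-09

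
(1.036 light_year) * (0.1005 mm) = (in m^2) 9.85e+11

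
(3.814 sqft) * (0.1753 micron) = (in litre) 6.211e-05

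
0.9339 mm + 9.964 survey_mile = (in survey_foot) 5.261e+04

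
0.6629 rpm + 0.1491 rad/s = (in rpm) 2.087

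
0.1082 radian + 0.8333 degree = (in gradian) 7.814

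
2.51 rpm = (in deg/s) 15.06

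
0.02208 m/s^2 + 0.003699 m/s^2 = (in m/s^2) 0.02578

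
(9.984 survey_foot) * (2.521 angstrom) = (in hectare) 7.672e-14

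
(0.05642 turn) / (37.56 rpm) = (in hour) 2.504e-05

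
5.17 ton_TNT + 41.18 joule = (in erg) 2.163e+17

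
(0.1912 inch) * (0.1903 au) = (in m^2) 1.383e+08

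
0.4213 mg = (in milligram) 0.4213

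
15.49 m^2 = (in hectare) 0.001549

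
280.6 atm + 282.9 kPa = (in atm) 283.4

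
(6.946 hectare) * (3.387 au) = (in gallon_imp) 7.742e+18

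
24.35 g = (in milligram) 2.435e+04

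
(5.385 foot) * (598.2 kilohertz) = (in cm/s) 9.819e+07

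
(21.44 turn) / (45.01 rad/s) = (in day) 3.464e-05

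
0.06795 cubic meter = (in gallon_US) 17.95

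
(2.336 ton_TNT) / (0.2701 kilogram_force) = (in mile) 2.293e+06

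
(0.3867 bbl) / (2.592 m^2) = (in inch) 0.9338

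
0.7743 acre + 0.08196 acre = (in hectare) 0.3465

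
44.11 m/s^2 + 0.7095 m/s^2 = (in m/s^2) 44.82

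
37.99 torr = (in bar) 0.05065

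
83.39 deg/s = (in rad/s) 1.455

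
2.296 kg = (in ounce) 80.99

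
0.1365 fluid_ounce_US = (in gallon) 0.001066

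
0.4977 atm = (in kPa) 50.43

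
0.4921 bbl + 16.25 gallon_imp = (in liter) 152.1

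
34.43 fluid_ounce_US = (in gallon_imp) 0.224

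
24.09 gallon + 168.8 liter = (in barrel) 1.635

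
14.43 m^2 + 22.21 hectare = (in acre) 54.89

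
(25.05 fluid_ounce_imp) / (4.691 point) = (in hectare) 4.301e-05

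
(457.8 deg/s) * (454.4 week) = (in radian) 2.196e+09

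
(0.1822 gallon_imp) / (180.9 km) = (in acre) 1.131e-12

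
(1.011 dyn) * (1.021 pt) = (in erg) 0.03641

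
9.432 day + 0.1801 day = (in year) 0.02633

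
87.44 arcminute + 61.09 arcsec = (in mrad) 25.73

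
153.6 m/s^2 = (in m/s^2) 153.6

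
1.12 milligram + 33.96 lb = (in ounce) 543.4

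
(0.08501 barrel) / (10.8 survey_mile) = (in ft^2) 8.37e-06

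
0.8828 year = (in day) 322.2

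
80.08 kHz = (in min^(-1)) 4.805e+06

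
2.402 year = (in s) 7.575e+07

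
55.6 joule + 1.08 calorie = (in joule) 60.12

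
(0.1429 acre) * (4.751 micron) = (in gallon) 0.7258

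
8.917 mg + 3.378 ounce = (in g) 95.77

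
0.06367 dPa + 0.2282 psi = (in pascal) 1573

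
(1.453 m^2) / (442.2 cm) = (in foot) 1.078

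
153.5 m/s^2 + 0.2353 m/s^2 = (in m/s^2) 153.7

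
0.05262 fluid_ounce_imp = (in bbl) 9.404e-06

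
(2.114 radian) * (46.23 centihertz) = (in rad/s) 0.9773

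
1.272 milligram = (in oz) 4.487e-05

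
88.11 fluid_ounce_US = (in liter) 2.606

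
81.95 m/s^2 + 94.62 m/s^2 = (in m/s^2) 176.6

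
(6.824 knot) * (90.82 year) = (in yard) 1.1e+10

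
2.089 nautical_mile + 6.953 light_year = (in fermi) 6.578e+31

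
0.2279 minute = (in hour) 0.003798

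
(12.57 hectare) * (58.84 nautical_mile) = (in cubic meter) 1.37e+10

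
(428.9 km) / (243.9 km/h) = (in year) 0.0002007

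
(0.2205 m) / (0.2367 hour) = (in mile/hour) 0.0005788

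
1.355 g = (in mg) 1355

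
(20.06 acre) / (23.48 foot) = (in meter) 1.134e+04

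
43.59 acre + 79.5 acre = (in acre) 123.1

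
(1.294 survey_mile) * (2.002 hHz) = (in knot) 8.104e+05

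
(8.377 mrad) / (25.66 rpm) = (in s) 0.003117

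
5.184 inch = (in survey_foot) 0.432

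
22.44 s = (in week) 3.71e-05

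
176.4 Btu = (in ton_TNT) 4.448e-05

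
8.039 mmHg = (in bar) 0.01072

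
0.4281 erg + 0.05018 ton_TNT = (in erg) 2.1e+15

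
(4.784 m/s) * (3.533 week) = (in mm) 1.022e+10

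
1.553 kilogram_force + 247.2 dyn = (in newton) 15.23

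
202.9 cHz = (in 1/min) 121.7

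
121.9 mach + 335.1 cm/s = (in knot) 8.069e+04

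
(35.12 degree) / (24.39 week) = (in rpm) 3.968e-07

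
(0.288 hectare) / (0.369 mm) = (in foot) 2.561e+07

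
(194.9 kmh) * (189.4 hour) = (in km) 3.691e+04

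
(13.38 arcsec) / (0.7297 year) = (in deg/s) 1.615e-10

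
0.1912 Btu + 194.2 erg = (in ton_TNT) 4.821e-08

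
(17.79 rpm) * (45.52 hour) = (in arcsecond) 6.297e+10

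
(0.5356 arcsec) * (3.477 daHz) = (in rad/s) 9.029e-05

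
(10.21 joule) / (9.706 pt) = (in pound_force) 670.3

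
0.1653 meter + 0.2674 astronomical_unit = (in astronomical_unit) 0.2674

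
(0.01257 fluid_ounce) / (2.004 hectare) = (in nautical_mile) 1.002e-14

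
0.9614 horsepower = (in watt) 716.9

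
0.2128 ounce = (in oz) 0.2128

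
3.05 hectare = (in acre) 7.537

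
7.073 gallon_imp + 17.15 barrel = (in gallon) 728.8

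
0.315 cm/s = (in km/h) 0.01134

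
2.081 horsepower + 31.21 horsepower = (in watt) 2.483e+04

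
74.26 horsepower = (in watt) 5.538e+04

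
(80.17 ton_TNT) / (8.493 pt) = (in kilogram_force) 1.142e+13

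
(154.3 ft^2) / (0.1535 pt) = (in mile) 164.5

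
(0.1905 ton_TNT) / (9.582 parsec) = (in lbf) 6.06e-10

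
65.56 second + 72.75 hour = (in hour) 72.77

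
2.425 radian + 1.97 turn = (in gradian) 942.4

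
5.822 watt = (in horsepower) 0.007807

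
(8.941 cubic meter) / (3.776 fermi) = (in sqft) 2.549e+16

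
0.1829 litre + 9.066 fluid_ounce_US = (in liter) 0.451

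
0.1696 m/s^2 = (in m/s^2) 0.1696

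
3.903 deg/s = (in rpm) 0.6505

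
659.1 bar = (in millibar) 6.591e+05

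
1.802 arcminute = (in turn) 8.343e-05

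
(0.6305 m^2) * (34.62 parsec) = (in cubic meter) 6.735e+17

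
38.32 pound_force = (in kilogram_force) 17.38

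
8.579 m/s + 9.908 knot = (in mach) 0.04016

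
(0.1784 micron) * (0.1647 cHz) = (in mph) 6.573e-10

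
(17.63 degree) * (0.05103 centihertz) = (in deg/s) 0.008997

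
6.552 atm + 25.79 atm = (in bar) 32.77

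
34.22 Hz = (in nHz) 3.422e+10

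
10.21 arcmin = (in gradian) 0.1891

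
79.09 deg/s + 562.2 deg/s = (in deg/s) 641.3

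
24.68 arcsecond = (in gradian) 0.007617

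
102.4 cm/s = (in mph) 2.291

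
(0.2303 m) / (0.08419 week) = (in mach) 1.328e-08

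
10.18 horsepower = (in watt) 7591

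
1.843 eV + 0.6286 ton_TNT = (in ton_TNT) 0.6286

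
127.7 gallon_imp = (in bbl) 3.651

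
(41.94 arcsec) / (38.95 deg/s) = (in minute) 4.985e-06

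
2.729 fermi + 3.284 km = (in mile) 2.041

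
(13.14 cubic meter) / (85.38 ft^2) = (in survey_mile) 0.001029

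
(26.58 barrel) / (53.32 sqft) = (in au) 5.703e-12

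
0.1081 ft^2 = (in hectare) 1.004e-06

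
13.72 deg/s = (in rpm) 2.287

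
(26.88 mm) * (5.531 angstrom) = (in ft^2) 1.6e-10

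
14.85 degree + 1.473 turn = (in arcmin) 3.271e+04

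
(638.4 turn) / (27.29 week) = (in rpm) 0.002321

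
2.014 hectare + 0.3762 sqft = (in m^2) 2.014e+04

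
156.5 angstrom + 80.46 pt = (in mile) 1.764e-05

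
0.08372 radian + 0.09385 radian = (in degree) 10.17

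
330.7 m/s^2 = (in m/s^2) 330.7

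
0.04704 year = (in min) 2.472e+04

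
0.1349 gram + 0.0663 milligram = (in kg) 0.000135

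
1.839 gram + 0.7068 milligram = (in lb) 0.004056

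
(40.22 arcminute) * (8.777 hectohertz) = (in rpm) 98.06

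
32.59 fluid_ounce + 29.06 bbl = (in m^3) 4.621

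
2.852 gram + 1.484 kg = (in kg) 1.487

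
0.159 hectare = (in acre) 0.3929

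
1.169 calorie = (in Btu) 0.004636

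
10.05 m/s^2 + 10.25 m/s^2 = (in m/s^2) 20.3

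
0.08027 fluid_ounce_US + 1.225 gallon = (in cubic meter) 0.00464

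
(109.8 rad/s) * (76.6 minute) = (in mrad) 5.046e+08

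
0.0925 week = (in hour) 15.54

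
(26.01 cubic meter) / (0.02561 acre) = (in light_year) 2.653e-17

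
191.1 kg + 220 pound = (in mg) 2.909e+08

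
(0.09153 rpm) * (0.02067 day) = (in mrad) 1.712e+04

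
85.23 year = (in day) 3.111e+04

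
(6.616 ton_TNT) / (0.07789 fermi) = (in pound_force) 7.989e+25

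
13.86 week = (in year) 0.2658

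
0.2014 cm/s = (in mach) 5.915e-06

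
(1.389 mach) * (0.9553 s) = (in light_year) 4.776e-14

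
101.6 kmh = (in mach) 0.08288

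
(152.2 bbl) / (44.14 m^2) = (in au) 3.665e-12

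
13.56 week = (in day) 94.92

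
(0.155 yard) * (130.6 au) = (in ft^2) 2.981e+13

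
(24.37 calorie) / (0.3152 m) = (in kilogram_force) 32.99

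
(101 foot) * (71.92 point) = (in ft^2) 8.407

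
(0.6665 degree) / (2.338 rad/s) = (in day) 5.759e-08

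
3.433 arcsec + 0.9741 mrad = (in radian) 0.0009907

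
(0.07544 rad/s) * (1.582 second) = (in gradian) 7.598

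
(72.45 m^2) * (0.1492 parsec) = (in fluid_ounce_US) 1.128e+22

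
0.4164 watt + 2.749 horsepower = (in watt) 2050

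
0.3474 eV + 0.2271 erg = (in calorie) 5.428e-09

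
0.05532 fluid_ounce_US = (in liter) 0.001636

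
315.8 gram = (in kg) 0.3158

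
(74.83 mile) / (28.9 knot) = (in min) 135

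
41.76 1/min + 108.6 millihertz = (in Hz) 0.8046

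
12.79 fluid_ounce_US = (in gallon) 0.09992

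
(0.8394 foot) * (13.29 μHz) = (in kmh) 1.224e-05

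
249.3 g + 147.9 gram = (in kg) 0.3972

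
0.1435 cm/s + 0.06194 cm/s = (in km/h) 0.007396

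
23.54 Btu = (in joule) 2.484e+04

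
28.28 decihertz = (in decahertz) 0.2828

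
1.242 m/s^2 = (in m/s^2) 1.242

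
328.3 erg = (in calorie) 7.847e-06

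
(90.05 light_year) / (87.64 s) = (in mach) 2.855e+13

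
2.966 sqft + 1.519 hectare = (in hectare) 1.519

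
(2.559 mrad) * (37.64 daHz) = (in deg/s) 55.19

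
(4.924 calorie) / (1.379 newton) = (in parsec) 4.842e-16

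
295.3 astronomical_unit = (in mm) 4.418e+16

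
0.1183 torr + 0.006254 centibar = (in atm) 0.0002174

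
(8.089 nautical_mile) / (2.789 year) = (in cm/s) 0.01703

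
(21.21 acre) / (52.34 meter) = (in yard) 1793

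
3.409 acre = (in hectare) 1.38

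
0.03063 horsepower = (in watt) 22.84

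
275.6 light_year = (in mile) 1.62e+15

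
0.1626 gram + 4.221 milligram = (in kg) 0.0001668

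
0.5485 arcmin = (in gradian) 0.01016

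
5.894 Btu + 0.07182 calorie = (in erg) 6.219e+10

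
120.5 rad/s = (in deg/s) 6904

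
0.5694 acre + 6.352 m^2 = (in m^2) 2311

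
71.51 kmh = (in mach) 0.05834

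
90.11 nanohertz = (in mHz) 9.011e-05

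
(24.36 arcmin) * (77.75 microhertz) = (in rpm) 5.261e-06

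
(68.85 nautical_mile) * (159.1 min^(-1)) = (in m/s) 3.381e+05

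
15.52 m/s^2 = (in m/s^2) 15.52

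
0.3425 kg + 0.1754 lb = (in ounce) 14.89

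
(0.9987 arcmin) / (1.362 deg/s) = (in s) 0.01222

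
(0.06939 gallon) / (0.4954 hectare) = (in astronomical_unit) 3.544e-19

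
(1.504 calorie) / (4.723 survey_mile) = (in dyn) 82.79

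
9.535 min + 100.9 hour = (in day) 4.211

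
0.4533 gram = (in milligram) 453.3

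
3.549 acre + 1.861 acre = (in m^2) 2.189e+04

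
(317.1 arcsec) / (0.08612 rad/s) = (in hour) 4.959e-06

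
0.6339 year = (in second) 1.999e+07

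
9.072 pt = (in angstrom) 3.2e+07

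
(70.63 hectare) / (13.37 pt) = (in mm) 1.497e+11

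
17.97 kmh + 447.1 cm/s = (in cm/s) 946.3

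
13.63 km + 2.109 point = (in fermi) 1.363e+19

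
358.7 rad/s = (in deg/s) 2.055e+04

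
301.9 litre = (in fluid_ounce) 1.021e+04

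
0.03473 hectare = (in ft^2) 3738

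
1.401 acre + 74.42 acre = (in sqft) 3.303e+06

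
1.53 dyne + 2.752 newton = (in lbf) 0.6187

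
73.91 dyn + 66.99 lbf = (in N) 298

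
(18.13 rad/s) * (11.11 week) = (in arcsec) 2.513e+13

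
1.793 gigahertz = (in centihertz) 1.793e+11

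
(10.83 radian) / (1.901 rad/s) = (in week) 9.42e-06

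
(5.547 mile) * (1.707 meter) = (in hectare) 1.524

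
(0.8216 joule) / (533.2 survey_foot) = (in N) 0.005055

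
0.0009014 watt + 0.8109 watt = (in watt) 0.8118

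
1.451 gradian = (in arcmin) 78.35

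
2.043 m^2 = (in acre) 0.0005048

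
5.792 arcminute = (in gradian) 0.1073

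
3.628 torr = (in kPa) 0.4837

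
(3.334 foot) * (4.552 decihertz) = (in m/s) 0.4626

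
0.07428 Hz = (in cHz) 7.428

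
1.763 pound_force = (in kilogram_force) 0.7997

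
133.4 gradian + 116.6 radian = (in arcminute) 4.08e+05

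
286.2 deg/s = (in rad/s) 4.995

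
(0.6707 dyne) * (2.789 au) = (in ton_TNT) 0.0006688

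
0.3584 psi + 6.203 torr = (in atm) 0.03255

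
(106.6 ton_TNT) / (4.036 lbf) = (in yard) 2.717e+10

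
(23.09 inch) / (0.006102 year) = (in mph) 6.818e-06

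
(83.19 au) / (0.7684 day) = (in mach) 5.505e+05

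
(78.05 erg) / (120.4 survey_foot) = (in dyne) 0.02127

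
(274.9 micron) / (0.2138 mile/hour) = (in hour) 7.989e-07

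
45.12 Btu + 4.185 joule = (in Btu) 45.12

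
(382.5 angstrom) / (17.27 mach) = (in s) 6.505e-12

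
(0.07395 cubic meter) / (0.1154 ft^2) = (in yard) 7.543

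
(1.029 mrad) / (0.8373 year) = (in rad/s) 3.897e-11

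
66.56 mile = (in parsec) 3.471e-12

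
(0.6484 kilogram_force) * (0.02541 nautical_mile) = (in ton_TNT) 7.152e-08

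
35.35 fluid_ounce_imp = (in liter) 1.004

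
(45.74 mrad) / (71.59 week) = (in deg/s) 6.053e-08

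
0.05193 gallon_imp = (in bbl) 0.001485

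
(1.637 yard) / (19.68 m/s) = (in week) 1.258e-07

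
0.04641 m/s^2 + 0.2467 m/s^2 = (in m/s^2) 0.2931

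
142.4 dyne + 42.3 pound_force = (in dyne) 1.882e+07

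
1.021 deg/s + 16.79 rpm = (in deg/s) 101.8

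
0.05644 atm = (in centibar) 5.719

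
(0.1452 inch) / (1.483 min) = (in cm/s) 0.004145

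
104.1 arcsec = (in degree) 0.02892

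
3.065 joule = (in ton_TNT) 7.326e-10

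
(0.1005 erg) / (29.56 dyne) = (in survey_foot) 0.0001115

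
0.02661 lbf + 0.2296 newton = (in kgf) 0.03548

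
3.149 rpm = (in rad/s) 0.3298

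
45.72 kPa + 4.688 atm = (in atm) 5.139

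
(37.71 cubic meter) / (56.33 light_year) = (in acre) 1.749e-20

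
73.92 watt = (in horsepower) 0.09913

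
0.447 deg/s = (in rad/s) 0.007802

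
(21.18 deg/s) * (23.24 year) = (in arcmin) 9.314e+11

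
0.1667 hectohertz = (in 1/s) 16.67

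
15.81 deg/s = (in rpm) 2.635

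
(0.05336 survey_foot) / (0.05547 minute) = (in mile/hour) 0.01093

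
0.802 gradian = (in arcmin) 43.31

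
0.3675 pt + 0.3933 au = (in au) 0.3933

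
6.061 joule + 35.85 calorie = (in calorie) 37.3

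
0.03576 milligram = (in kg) 3.576e-08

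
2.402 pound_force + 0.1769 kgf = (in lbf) 2.792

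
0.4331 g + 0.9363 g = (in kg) 0.001369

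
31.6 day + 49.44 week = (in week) 53.95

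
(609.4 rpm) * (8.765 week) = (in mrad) 3.383e+11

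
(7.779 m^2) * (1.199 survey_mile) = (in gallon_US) 3.965e+06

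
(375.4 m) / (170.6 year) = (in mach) 2.049e-10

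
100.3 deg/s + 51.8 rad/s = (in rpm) 511.4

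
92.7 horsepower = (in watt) 6.913e+04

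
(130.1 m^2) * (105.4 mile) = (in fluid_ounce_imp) 7.767e+11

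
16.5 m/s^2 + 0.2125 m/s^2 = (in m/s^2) 16.71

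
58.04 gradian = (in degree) 52.24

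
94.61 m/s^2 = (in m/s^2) 94.61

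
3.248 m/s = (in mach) 0.009539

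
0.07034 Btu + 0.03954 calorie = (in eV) 4.642e+20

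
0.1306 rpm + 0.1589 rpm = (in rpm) 0.2895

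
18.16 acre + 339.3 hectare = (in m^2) 3.466e+06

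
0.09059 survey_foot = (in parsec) 8.948e-19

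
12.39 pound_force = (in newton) 55.11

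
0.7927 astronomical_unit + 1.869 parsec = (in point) 1.635e+20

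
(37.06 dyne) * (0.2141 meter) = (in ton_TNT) 1.896e-14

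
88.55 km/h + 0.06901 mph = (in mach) 0.07233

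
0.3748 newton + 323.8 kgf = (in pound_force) 713.9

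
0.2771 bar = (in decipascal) 2.771e+05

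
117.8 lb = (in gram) 5.343e+04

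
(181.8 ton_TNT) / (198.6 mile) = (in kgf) 2.427e+05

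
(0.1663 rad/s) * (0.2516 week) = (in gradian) 1.611e+06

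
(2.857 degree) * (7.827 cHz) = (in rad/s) 0.003903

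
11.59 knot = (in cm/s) 596.2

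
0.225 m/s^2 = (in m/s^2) 0.225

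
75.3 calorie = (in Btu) 0.2986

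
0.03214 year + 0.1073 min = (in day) 11.73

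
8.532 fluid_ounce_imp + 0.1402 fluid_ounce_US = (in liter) 0.2466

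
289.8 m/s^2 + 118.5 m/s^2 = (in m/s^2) 408.3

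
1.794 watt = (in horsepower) 0.002406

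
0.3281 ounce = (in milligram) 9301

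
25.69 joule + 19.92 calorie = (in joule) 109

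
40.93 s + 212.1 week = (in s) 1.283e+08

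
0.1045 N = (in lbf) 0.02349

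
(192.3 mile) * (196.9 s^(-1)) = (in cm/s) 6.094e+09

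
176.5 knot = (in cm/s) 9080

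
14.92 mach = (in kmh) 1.829e+04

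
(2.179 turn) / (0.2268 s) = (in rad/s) 60.37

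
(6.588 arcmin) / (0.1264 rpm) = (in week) 2.394e-07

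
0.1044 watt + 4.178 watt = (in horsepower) 0.005743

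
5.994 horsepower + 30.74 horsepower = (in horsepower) 36.73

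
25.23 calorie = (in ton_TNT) 2.523e-08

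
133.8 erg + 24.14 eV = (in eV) 8.351e+13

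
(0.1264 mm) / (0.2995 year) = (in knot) 2.601e-11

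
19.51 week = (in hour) 3278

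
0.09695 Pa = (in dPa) 0.9695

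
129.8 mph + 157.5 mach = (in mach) 157.7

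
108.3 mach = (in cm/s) 3.688e+06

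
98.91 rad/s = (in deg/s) 5667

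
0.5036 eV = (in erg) 8.069e-13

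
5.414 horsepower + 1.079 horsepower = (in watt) 4842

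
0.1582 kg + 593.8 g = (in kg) 0.752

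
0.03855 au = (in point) 1.635e+13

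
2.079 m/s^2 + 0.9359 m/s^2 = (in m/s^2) 3.015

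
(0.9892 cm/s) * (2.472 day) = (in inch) 8.318e+04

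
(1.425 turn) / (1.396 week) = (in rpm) 0.0001013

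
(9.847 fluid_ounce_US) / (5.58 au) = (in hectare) 3.489e-20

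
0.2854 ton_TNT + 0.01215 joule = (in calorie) 2.854e+08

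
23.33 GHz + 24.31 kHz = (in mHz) 2.333e+13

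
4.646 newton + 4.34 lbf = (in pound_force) 5.384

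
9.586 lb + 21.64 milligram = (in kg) 4.348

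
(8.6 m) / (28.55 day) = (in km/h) 1.255e-05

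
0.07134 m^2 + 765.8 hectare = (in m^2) 7.658e+06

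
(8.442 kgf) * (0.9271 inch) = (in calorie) 0.4659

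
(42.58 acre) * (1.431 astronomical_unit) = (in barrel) 2.32e+17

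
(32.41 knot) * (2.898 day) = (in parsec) 1.353e-10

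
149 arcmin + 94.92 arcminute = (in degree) 4.065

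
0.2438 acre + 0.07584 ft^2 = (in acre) 0.2438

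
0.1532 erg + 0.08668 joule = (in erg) 8.668e+05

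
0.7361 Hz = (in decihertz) 7.361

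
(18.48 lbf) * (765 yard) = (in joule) 5.75e+04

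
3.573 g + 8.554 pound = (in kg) 3.884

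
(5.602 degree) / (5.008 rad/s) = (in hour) 5.423e-06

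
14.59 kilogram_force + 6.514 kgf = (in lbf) 46.53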